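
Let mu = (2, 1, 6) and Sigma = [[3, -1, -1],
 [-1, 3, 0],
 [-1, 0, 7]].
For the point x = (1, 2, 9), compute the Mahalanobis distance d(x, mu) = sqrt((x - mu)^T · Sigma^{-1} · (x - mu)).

Step 1 — centre the observation: (x - mu) = (-1, 1, 3).

Step 2 — invert Sigma (cofactor / det for 3×3, or solve directly):
  Sigma^{-1} = [[0.3962, 0.1321, 0.0566],
 [0.1321, 0.3774, 0.0189],
 [0.0566, 0.0189, 0.1509]].

Step 3 — form the quadratic (x - mu)^T · Sigma^{-1} · (x - mu):
  Sigma^{-1} · (x - mu) = (-0.0943, 0.3019, 0.4151).
  (x - mu)^T · [Sigma^{-1} · (x - mu)] = (-1)·(-0.0943) + (1)·(0.3019) + (3)·(0.4151) = 1.6415.

Step 4 — take square root: d = √(1.6415) ≈ 1.2812.

d(x, mu) = √(1.6415) ≈ 1.2812


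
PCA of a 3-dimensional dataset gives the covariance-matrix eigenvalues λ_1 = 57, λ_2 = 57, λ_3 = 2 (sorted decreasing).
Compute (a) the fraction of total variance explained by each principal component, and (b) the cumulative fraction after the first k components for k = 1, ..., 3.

Step 1 — total variance = trace(Sigma) = Σ λ_i = 57 + 57 + 2 = 116.

Step 2 — fraction explained by component i = λ_i / Σ λ:
  PC1: 57/116 = 0.4914
  PC2: 57/116 = 0.4914
  PC3: 2/116 = 0.0172

Step 3 — cumulative fraction after k components = (λ_1 + ... + λ_k) / Σ λ:
  k = 1: 57/116 = 0.4914
  k = 2: (57 + 57)/116 = 114/116 = 0.9828
  k = 3: (57 + 57 + 2)/116 = 116/116 = 1

Summary (fraction, with percent):

explained: PC1 0.4914 (49.14%), PC2 0.4914 (49.14%), PC3 0.0172 (1.72%);  cumulative: 0.4914, 0.9828, 1


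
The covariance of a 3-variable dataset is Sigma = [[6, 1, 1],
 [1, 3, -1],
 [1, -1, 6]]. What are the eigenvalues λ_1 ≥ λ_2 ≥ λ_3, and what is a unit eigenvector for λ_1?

Step 1 — characteristic polynomial p(λ) = det(λI - Sigma) = λ³ - tr·λ² + c_1·λ - det, where tr = trace, c_1 = sum of the principal 2×2 minors, det = det(Sigma):
  tr = 6 + 3 + 6 = 15,
  c_1 = (6·3 - (1)²) + (6·6 - (1)²) + (3·6 - (-1)²) = 17 + 35 + 17 = 69,
  det = 6·(3·6 - (-1)²) - (1)·((1)·6 - (-1)·(1)) + (1)·((1)·(-1) - 3·(1)) = 6·(17) - (1)·(7) + (1)·(-4) = 91.
  So p(λ) = λ³ - 15λ² + 69λ - 91.
Step 2 — look for an integer root (rational root theorem: any rational root is an integer divisor of 91). Testing λ = 7:
  p(7) = 343 - 735 + 483 - 91 = 0  ✓
  Dividing out (λ - 7): p(λ) = (λ - 7)(λ² - 8λ + 13).
Step 3 — remaining eigenvalues from the quadratic λ² - 8λ + 13 = 0:
  Δ = 8² - 4·13 = 64 - 52 = 12,  λ = (8 ± √12)/2 = (8 ± 3.4641)/2 ≈ 5.7321 or 2.2679.
  Sorted: λ_1 = 7,  λ_2 = 5.7321,  λ_3 = 2.2679  (check: sum = 15 = tr ✓).

Step 4 — unit eigenvector for λ_1 = 7: v spans the null space of (Sigma - λ_1 I), whose rows are
  r_1 = (-1, 1, 1),  r_2 = (1, -4, -1),  r_3 = (1, -1, -1).
  v is orthogonal to every row, so take v ∝ r_1 × r_2 = ((1)·(-1) - (1)·(-4), (1)·(1) - (-1)·(-1), (-1)·(-4) - (1)·(1)) = (3, 0, 3).
  Rescale (divide by 3): u = (1, 0, 1).
  ||u|| = √((1)² + (0)² + (1)²) = √(2) ≈ 1.4142,  v_1 = u/||u|| ≈ (0.7071, 0, 0.7071) (||v_1|| = 1).

λ_1 = 7,  λ_2 = 5.7321,  λ_3 = 2.2679;  v_1 ≈ (0.7071, 0, 0.7071)


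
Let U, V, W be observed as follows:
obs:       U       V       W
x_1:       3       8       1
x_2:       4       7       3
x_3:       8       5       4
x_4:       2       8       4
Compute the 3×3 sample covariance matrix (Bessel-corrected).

Step 1 — column means:
  mean(U) = (3 + 4 + 8 + 2) / 4 = 17/4 = 4.25
  mean(V) = (8 + 7 + 5 + 8) / 4 = 28/4 = 7
  mean(W) = (1 + 3 + 4 + 4) / 4 = 12/4 = 3

Step 2 — sample covariance S[i,j] = (1/(n-1)) · Σ_k (x_{k,i} - mean_i) · (x_{k,j} - mean_j), with n-1 = 3.
  S[U,U] = ((-1.25)·(-1.25) + (-0.25)·(-0.25) + (3.75)·(3.75) + (-2.25)·(-2.25)) / 3 = 20.75/3 = 6.9167
  S[U,V] = ((-1.25)·(1) + (-0.25)·(0) + (3.75)·(-2) + (-2.25)·(1)) / 3 = -11/3 = -3.6667
  S[U,W] = ((-1.25)·(-2) + (-0.25)·(0) + (3.75)·(1) + (-2.25)·(1)) / 3 = 4/3 = 1.3333
  S[V,V] = ((1)·(1) + (0)·(0) + (-2)·(-2) + (1)·(1)) / 3 = 6/3 = 2
  S[V,W] = ((1)·(-2) + (0)·(0) + (-2)·(1) + (1)·(1)) / 3 = -3/3 = -1
  S[W,W] = ((-2)·(-2) + (0)·(0) + (1)·(1) + (1)·(1)) / 3 = 6/3 = 2

S is symmetric (S[j,i] = S[i,j]). Assembling:

S = [[6.9167, -3.6667, 1.3333],
 [-3.6667, 2, -1],
 [1.3333, -1, 2]]


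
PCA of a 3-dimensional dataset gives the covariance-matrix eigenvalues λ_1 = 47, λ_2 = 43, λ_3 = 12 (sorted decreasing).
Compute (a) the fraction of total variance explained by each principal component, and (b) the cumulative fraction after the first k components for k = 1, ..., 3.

Step 1 — total variance = trace(Sigma) = Σ λ_i = 47 + 43 + 12 = 102.

Step 2 — fraction explained by component i = λ_i / Σ λ:
  PC1: 47/102 = 0.4608
  PC2: 43/102 = 0.4216
  PC3: 12/102 = 0.1176

Step 3 — cumulative fraction after k components = (λ_1 + ... + λ_k) / Σ λ:
  k = 1: 47/102 = 0.4608
  k = 2: (47 + 43)/102 = 90/102 = 0.8824
  k = 3: (47 + 43 + 12)/102 = 102/102 = 1

Summary (fraction, with percent):

explained: PC1 0.4608 (46.08%), PC2 0.4216 (42.16%), PC3 0.1176 (11.76%);  cumulative: 0.4608, 0.8824, 1


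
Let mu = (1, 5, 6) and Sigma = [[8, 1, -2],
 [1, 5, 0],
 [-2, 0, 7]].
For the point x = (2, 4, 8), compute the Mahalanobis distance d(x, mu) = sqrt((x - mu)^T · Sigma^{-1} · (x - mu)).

Step 1 — centre the observation: (x - mu) = (1, -1, 2).

Step 2 — invert Sigma (cofactor / det for 3×3, or solve directly):
  Sigma^{-1} = [[0.1383, -0.0277, 0.0395],
 [-0.0277, 0.2055, -0.0079],
 [0.0395, -0.0079, 0.1542]].

Step 3 — form the quadratic (x - mu)^T · Sigma^{-1} · (x - mu):
  Sigma^{-1} · (x - mu) = (0.2451, -0.249, 0.3557).
  (x - mu)^T · [Sigma^{-1} · (x - mu)] = (1)·(0.2451) + (-1)·(-0.249) + (2)·(0.3557) = 1.2055.

Step 4 — take square root: d = √(1.2055) ≈ 1.098.

d(x, mu) = √(1.2055) ≈ 1.098


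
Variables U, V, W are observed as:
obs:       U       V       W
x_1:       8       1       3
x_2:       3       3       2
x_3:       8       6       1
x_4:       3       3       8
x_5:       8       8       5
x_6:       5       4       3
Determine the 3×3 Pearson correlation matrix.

Step 1 — column means:
  mean(U) = (8 + 3 + 8 + 3 + 8 + 5) / 6 = 35/6 = 5.8333
  mean(V) = (1 + 3 + 6 + 3 + 8 + 4) / 6 = 25/6 = 4.1667
  mean(W) = (3 + 2 + 1 + 8 + 5 + 3) / 6 = 22/6 = 3.6667

Step 2 — sample variances and covariances s[i,j] = (1/(n-1)) · Σ_k (x_{k,i} - mean_i) · (x_{k,j} - mean_j), with n-1 = 5:
  s[U,U] = ((2.1667)·(2.1667) + (-2.8333)·(-2.8333) + (2.1667)·(2.1667) + (-2.8333)·(-2.8333) + (2.1667)·(2.1667) + (-0.8333)·(-0.8333)) / 5 = 30.8333/5 = 6.1667
  s[U,V] = ((2.1667)·(-3.1667) + (-2.8333)·(-1.1667) + (2.1667)·(1.8333) + (-2.8333)·(-1.1667) + (2.1667)·(3.8333) + (-0.8333)·(-0.1667)) / 5 = 12.1667/5 = 2.4333
  s[U,W] = ((2.1667)·(-0.6667) + (-2.8333)·(-1.6667) + (2.1667)·(-2.6667) + (-2.8333)·(4.3333) + (2.1667)·(1.3333) + (-0.8333)·(-0.6667)) / 5 = -11.3333/5 = -2.2667
  s[V,V] = ((-3.1667)·(-3.1667) + (-1.1667)·(-1.1667) + (1.8333)·(1.8333) + (-1.1667)·(-1.1667) + (3.8333)·(3.8333) + (-0.1667)·(-0.1667)) / 5 = 30.8333/5 = 6.1667
  s[V,W] = ((-3.1667)·(-0.6667) + (-1.1667)·(-1.6667) + (1.8333)·(-2.6667) + (-1.1667)·(4.3333) + (3.8333)·(1.3333) + (-0.1667)·(-0.6667)) / 5 = -0.6667/5 = -0.1333
  s[W,W] = ((-0.6667)·(-0.6667) + (-1.6667)·(-1.6667) + (-2.6667)·(-2.6667) + (4.3333)·(4.3333) + (1.3333)·(1.3333) + (-0.6667)·(-0.6667)) / 5 = 31.3333/5 = 6.2667
  Sample standard deviations s_i = √(s[i,i]):
  s(U) = √(6.1667) = 2.4833
  s(V) = √(6.1667) = 2.4833
  s(W) = √(6.2667) = 2.5033

Step 3 — r_{ij} = s_{ij} / (s_i · s_j):
  r[U,U] = 1 (diagonal).
  r[U,V] = 2.4333 / (2.4833 · 2.4833) = 2.4333 / 6.1667 = 0.3946
  r[U,W] = -2.2667 / (2.4833 · 2.5033) = -2.2667 / 6.2165 = -0.3646
  r[V,V] = 1 (diagonal).
  r[V,W] = -0.1333 / (2.4833 · 2.5033) = -0.1333 / 6.2165 = -0.0214
  r[W,W] = 1 (diagonal).

R is symmetric with unit diagonal. Assembling:

R = [[1, 0.3946, -0.3646],
 [0.3946, 1, -0.0214],
 [-0.3646, -0.0214, 1]]


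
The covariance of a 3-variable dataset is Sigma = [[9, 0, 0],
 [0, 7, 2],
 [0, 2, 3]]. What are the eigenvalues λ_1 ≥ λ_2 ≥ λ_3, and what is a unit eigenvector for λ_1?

Step 1 — characteristic polynomial p(λ) = det(λI - Sigma) = λ³ - tr·λ² + c_1·λ - det, where tr = trace, c_1 = sum of the principal 2×2 minors, det = det(Sigma):
  tr = 9 + 7 + 3 = 19,
  c_1 = (9·7 - (0)²) + (9·3 - (0)²) + (7·3 - (2)²) = 63 + 27 + 17 = 107,
  det = 9·(7·3 - (2)²) - (0)·((0)·3 - (2)·(0)) + (0)·((0)·(2) - 7·(0)) = 9·(17) - (0)·(0) + (0)·(0) = 153.
  So p(λ) = λ³ - 19λ² + 107λ - 153.
Step 2 — look for an integer root (rational root theorem: any rational root is an integer divisor of 153). Testing λ = 9:
  p(9) = 729 - 1539 + 963 - 153 = 0  ✓
  Dividing out (λ - 9): p(λ) = (λ - 9)(λ² - 10λ + 17).
Step 3 — remaining eigenvalues from the quadratic λ² - 10λ + 17 = 0:
  Δ = 10² - 4·17 = 100 - 68 = 32,  λ = (10 ± √32)/2 = (10 ± 5.6569)/2 ≈ 7.8284 or 2.1716.
  Sorted: λ_1 = 9,  λ_2 = 7.8284,  λ_3 = 2.1716  (check: sum = 19 = tr ✓).

Step 4 — unit eigenvector for λ_1 = 9: v spans the null space of (Sigma - λ_1 I), whose rows are
  r_1 = (0, 0, 0),  r_2 = (0, -2, 2),  r_3 = (0, 2, -6).
  v is orthogonal to every row, so take v ∝ r_2 × r_3 = ((-2)·(-6) - (2)·(2), (2)·(0) - (0)·(-6), (0)·(2) - (-2)·(0)) = (8, 0, 0).
  Rescale (divide by 8): u = (1, 0, 0).
  ||u|| = √((1)² + (0)² + (0)²) = √(1) = 1,  v_1 = u/||u|| ≈ (1, 0, 0) (||v_1|| = 1).

λ_1 = 9,  λ_2 = 7.8284,  λ_3 = 2.1716;  v_1 ≈ (1, 0, 0)


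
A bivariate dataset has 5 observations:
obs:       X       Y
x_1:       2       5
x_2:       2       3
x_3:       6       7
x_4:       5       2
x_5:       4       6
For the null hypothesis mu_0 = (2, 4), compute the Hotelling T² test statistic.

Step 1 — sample mean vector:
  mean(X) = (2 + 2 + 6 + 5 + 4) / 5 = 19/5 = 3.8
  mean(Y) = (5 + 3 + 7 + 2 + 6) / 5 = 23/5 = 4.6
  x̄ = (3.8, 4.6),  deviation x̄ - mu_0 = (3.8, 4.6) - (2, 4) = (1.8, 0.6).

Step 2 — sample covariance matrix, S[i,j] = (1/(n-1)) · Σ_k (x_{k,i} - mean_i) · (x_{k,j} - mean_j), divisor n-1 = 4:
  S[X,X] = ((-1.8)·(-1.8) + (-1.8)·(-1.8) + (2.2)·(2.2) + (1.2)·(1.2) + (0.2)·(0.2)) / 4 = 12.8/4 = 3.2
  S[X,Y] = ((-1.8)·(0.4) + (-1.8)·(-1.6) + (2.2)·(2.4) + (1.2)·(-2.6) + (0.2)·(1.4)) / 4 = 4.6/4 = 1.15
  S[Y,Y] = ((0.4)·(0.4) + (-1.6)·(-1.6) + (2.4)·(2.4) + (-2.6)·(-2.6) + (1.4)·(1.4)) / 4 = 17.2/4 = 4.3
  S = [[3.2, 1.15],
 [1.15, 4.3]].

Step 3 — invert S. det(S) = 3.2·4.3 - (1.15)² = 12.4375.
  S^{-1} = (1/det) · [[d, -b], [-b, a]] = [[0.3457, -0.0925],
 [-0.0925, 0.2573]].

Step 4 — quadratic form (x̄ - mu_0)^T · S^{-1} · (x̄ - mu_0):
  S^{-1} · (x̄ - mu_0) = (0.5668, -0.0121),
  (x̄ - mu_0)^T · [...] = (1.8)·(0.5668) + (0.6)·(-0.0121) = 1.0131.

Step 5 — scale by n: T² = 5 · 1.0131 = 5.0653.

T² ≈ 5.0653


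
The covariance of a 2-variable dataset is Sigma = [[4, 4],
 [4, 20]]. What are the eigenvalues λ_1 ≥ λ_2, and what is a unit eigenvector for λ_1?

Step 1 — characteristic polynomial of 2×2 Sigma:
  det(Sigma - λI) = λ² - trace · λ + det = 0.
  trace = 4 + 20 = 24, det = 4·20 - (4)² = 64.
Step 2 — discriminant:
  Δ = trace² - 4·det = 576 - 256 = 320.
Step 3 — eigenvalues:
  λ = (trace ± √Δ)/2 = (24 ± 17.8885)/2,
  λ_1 = 20.9443,  λ_2 = 3.0557.

Step 4 — unit eigenvector for λ_1: solve (Sigma - λ_1 I)v = 0. First row:
  (4 - 20.9443)·v_x + (4)·v_y = 0, i.e. (-16.9443)·v_x + (4)·v_y = 0,
  so v ∝ (b, λ_1 - a) = (4, 16.9443) = u.
  ||u|| = √((4)² + (16.9443)²) = √(303.1084) ≈ 17.41,
  v_1 = u/||u|| ≈ (0.2298, 0.9732) (||v_1|| = 1).

λ_1 = 20.9443,  λ_2 = 3.0557;  v_1 ≈ (0.2298, 0.9732)


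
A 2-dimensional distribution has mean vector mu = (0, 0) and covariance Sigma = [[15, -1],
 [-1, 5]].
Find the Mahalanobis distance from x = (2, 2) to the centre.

Step 1 — centre the observation: (x - mu) = (2, 2).

Step 2 — invert Sigma. det(Sigma) = 15·5 - (-1)² = 74.
  Sigma^{-1} = (1/det) · [[d, -b], [-b, a]] = [[0.0676, 0.0135],
 [0.0135, 0.2027]].

Step 3 — form the quadratic (x - mu)^T · Sigma^{-1} · (x - mu):
  Sigma^{-1} · (x - mu) = (0.1622, 0.4324).
  (x - mu)^T · [Sigma^{-1} · (x - mu)] = (2)·(0.1622) + (2)·(0.4324) = 1.1892.

Step 4 — take square root: d = √(1.1892) ≈ 1.0905.

d(x, mu) = √(1.1892) ≈ 1.0905


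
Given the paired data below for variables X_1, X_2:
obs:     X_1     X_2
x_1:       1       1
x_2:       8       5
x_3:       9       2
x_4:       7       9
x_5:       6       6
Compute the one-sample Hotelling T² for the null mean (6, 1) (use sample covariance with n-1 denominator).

Step 1 — sample mean vector:
  mean(X_1) = (1 + 8 + 9 + 7 + 6) / 5 = 31/5 = 6.2
  mean(X_2) = (1 + 5 + 2 + 9 + 6) / 5 = 23/5 = 4.6
  x̄ = (6.2, 4.6),  deviation x̄ - mu_0 = (6.2, 4.6) - (6, 1) = (0.2, 3.6).

Step 2 — sample covariance matrix, S[i,j] = (1/(n-1)) · Σ_k (x_{k,i} - mean_i) · (x_{k,j} - mean_j), divisor n-1 = 4:
  S[X_1,X_1] = ((-5.2)·(-5.2) + (1.8)·(1.8) + (2.8)·(2.8) + (0.8)·(0.8) + (-0.2)·(-0.2)) / 4 = 38.8/4 = 9.7
  S[X_1,X_2] = ((-5.2)·(-3.6) + (1.8)·(0.4) + (2.8)·(-2.6) + (0.8)·(4.4) + (-0.2)·(1.4)) / 4 = 15.4/4 = 3.85
  S[X_2,X_2] = ((-3.6)·(-3.6) + (0.4)·(0.4) + (-2.6)·(-2.6) + (4.4)·(4.4) + (1.4)·(1.4)) / 4 = 41.2/4 = 10.3
  S = [[9.7, 3.85],
 [3.85, 10.3]].

Step 3 — invert S. det(S) = 9.7·10.3 - (3.85)² = 85.0875.
  S^{-1} = (1/det) · [[d, -b], [-b, a]] = [[0.1211, -0.0452],
 [-0.0452, 0.114]].

Step 4 — quadratic form (x̄ - mu_0)^T · S^{-1} · (x̄ - mu_0):
  S^{-1} · (x̄ - mu_0) = (-0.1387, 0.4014),
  (x̄ - mu_0)^T · [...] = (0.2)·(-0.1387) + (3.6)·(0.4014) = 1.4171.

Step 5 — scale by n: T² = 5 · 1.4171 = 7.0856.

T² ≈ 7.0856


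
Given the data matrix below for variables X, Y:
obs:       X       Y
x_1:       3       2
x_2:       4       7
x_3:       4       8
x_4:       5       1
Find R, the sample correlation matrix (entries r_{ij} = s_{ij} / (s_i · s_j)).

Step 1 — column means:
  mean(X) = (3 + 4 + 4 + 5) / 4 = 16/4 = 4
  mean(Y) = (2 + 7 + 8 + 1) / 4 = 18/4 = 4.5

Step 2 — sample variances and covariances s[i,j] = (1/(n-1)) · Σ_k (x_{k,i} - mean_i) · (x_{k,j} - mean_j), with n-1 = 3:
  s[X,X] = ((-1)·(-1) + (0)·(0) + (0)·(0) + (1)·(1)) / 3 = 2/3 = 0.6667
  s[X,Y] = ((-1)·(-2.5) + (0)·(2.5) + (0)·(3.5) + (1)·(-3.5)) / 3 = -1/3 = -0.3333
  s[Y,Y] = ((-2.5)·(-2.5) + (2.5)·(2.5) + (3.5)·(3.5) + (-3.5)·(-3.5)) / 3 = 37/3 = 12.3333
  Sample standard deviations s_i = √(s[i,i]):
  s(X) = √(0.6667) = 0.8165
  s(Y) = √(12.3333) = 3.5119

Step 3 — r_{ij} = s_{ij} / (s_i · s_j):
  r[X,X] = 1 (diagonal).
  r[X,Y] = -0.3333 / (0.8165 · 3.5119) = -0.3333 / 2.8674 = -0.1162
  r[Y,Y] = 1 (diagonal).

R is symmetric with unit diagonal. Assembling:

R = [[1, -0.1162],
 [-0.1162, 1]]


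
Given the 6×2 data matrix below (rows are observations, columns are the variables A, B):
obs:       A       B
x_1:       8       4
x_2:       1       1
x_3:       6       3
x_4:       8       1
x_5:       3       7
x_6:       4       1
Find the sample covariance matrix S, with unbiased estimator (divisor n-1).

Step 1 — column means:
  mean(A) = (8 + 1 + 6 + 8 + 3 + 4) / 6 = 30/6 = 5
  mean(B) = (4 + 1 + 3 + 1 + 7 + 1) / 6 = 17/6 = 2.8333

Step 2 — sample covariance S[i,j] = (1/(n-1)) · Σ_k (x_{k,i} - mean_i) · (x_{k,j} - mean_j), with n-1 = 5.
  S[A,A] = ((3)·(3) + (-4)·(-4) + (1)·(1) + (3)·(3) + (-2)·(-2) + (-1)·(-1)) / 5 = 40/5 = 8
  S[A,B] = ((3)·(1.1667) + (-4)·(-1.8333) + (1)·(0.1667) + (3)·(-1.8333) + (-2)·(4.1667) + (-1)·(-1.8333)) / 5 = -1/5 = -0.2
  S[B,B] = ((1.1667)·(1.1667) + (-1.8333)·(-1.8333) + (0.1667)·(0.1667) + (-1.8333)·(-1.8333) + (4.1667)·(4.1667) + (-1.8333)·(-1.8333)) / 5 = 28.8333/5 = 5.7667

S is symmetric (S[j,i] = S[i,j]). Assembling:

S = [[8, -0.2],
 [-0.2, 5.7667]]


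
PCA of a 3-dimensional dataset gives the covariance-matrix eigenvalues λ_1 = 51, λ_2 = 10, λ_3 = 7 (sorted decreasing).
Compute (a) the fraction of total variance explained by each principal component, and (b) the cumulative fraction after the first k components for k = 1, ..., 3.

Step 1 — total variance = trace(Sigma) = Σ λ_i = 51 + 10 + 7 = 68.

Step 2 — fraction explained by component i = λ_i / Σ λ:
  PC1: 51/68 = 0.75
  PC2: 10/68 = 0.1471
  PC3: 7/68 = 0.1029

Step 3 — cumulative fraction after k components = (λ_1 + ... + λ_k) / Σ λ:
  k = 1: 51/68 = 0.75
  k = 2: (51 + 10)/68 = 61/68 = 0.8971
  k = 3: (51 + 10 + 7)/68 = 68/68 = 1

Summary (fraction, with percent):

explained: PC1 0.75 (75%), PC2 0.1471 (14.71%), PC3 0.1029 (10.29%);  cumulative: 0.75, 0.8971, 1


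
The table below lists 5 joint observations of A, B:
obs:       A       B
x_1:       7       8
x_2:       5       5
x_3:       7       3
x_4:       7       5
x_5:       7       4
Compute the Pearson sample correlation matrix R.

Step 1 — column means:
  mean(A) = (7 + 5 + 7 + 7 + 7) / 5 = 33/5 = 6.6
  mean(B) = (8 + 5 + 3 + 5 + 4) / 5 = 25/5 = 5

Step 2 — sample variances and covariances s[i,j] = (1/(n-1)) · Σ_k (x_{k,i} - mean_i) · (x_{k,j} - mean_j), with n-1 = 4:
  s[A,A] = ((0.4)·(0.4) + (-1.6)·(-1.6) + (0.4)·(0.4) + (0.4)·(0.4) + (0.4)·(0.4)) / 4 = 3.2/4 = 0.8
  s[A,B] = ((0.4)·(3) + (-1.6)·(0) + (0.4)·(-2) + (0.4)·(0) + (0.4)·(-1)) / 4 = 0/4 = 0
  s[B,B] = ((3)·(3) + (0)·(0) + (-2)·(-2) + (0)·(0) + (-1)·(-1)) / 4 = 14/4 = 3.5
  Sample standard deviations s_i = √(s[i,i]):
  s(A) = √(0.8) = 0.8944
  s(B) = √(3.5) = 1.8708

Step 3 — r_{ij} = s_{ij} / (s_i · s_j):
  r[A,A] = 1 (diagonal).
  r[A,B] = 0 / (0.8944 · 1.8708) = 0 / 1.6733 = 0
  r[B,B] = 1 (diagonal).

R is symmetric with unit diagonal. Assembling:

R = [[1, 0],
 [0, 1]]


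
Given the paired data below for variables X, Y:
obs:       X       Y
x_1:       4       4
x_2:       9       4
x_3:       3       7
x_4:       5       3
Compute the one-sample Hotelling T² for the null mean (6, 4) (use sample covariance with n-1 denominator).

Step 1 — sample mean vector:
  mean(X) = (4 + 9 + 3 + 5) / 4 = 21/4 = 5.25
  mean(Y) = (4 + 4 + 7 + 3) / 4 = 18/4 = 4.5
  x̄ = (5.25, 4.5),  deviation x̄ - mu_0 = (5.25, 4.5) - (6, 4) = (-0.75, 0.5).

Step 2 — sample covariance matrix, S[i,j] = (1/(n-1)) · Σ_k (x_{k,i} - mean_i) · (x_{k,j} - mean_j), divisor n-1 = 3:
  S[X,X] = ((-1.25)·(-1.25) + (3.75)·(3.75) + (-2.25)·(-2.25) + (-0.25)·(-0.25)) / 3 = 20.75/3 = 6.9167
  S[X,Y] = ((-1.25)·(-0.5) + (3.75)·(-0.5) + (-2.25)·(2.5) + (-0.25)·(-1.5)) / 3 = -6.5/3 = -2.1667
  S[Y,Y] = ((-0.5)·(-0.5) + (-0.5)·(-0.5) + (2.5)·(2.5) + (-1.5)·(-1.5)) / 3 = 9/3 = 3
  S = [[6.9167, -2.1667],
 [-2.1667, 3]].

Step 3 — invert S. det(S) = 6.9167·3 - (-2.1667)² = 16.0556.
  S^{-1} = (1/det) · [[d, -b], [-b, a]] = [[0.1869, 0.1349],
 [0.1349, 0.4308]].

Step 4 — quadratic form (x̄ - mu_0)^T · S^{-1} · (x̄ - mu_0):
  S^{-1} · (x̄ - mu_0) = (-0.0727, 0.1142),
  (x̄ - mu_0)^T · [...] = (-0.75)·(-0.0727) + (0.5)·(0.1142) = 0.1116.

Step 5 — scale by n: T² = 4 · 0.1116 = 0.4464.

T² ≈ 0.4464


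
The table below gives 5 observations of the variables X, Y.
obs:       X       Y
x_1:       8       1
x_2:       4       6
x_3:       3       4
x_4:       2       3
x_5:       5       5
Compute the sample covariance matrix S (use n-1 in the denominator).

Step 1 — column means:
  mean(X) = (8 + 4 + 3 + 2 + 5) / 5 = 22/5 = 4.4
  mean(Y) = (1 + 6 + 4 + 3 + 5) / 5 = 19/5 = 3.8

Step 2 — sample covariance S[i,j] = (1/(n-1)) · Σ_k (x_{k,i} - mean_i) · (x_{k,j} - mean_j), with n-1 = 4.
  S[X,X] = ((3.6)·(3.6) + (-0.4)·(-0.4) + (-1.4)·(-1.4) + (-2.4)·(-2.4) + (0.6)·(0.6)) / 4 = 21.2/4 = 5.3
  S[X,Y] = ((3.6)·(-2.8) + (-0.4)·(2.2) + (-1.4)·(0.2) + (-2.4)·(-0.8) + (0.6)·(1.2)) / 4 = -8.6/4 = -2.15
  S[Y,Y] = ((-2.8)·(-2.8) + (2.2)·(2.2) + (0.2)·(0.2) + (-0.8)·(-0.8) + (1.2)·(1.2)) / 4 = 14.8/4 = 3.7

S is symmetric (S[j,i] = S[i,j]). Assembling:

S = [[5.3, -2.15],
 [-2.15, 3.7]]


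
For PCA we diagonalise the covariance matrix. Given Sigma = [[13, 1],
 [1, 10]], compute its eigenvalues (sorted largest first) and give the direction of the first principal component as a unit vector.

Step 1 — characteristic polynomial of 2×2 Sigma:
  det(Sigma - λI) = λ² - trace · λ + det = 0.
  trace = 13 + 10 = 23, det = 13·10 - (1)² = 129.
Step 2 — discriminant:
  Δ = trace² - 4·det = 529 - 516 = 13.
Step 3 — eigenvalues:
  λ = (trace ± √Δ)/2 = (23 ± 3.6056)/2,
  λ_1 = 13.3028,  λ_2 = 9.6972.

Step 4 — unit eigenvector for λ_1: solve (Sigma - λ_1 I)v = 0. First row:
  (13 - 13.3028)·v_x + (1)·v_y = 0, i.e. (-0.3028)·v_x + (1)·v_y = 0,
  so v ∝ (b, λ_1 - a) = (1, 0.3028) = u.
  ||u|| = √((1)² + (0.3028)²) = √(1.0917) ≈ 1.0448,
  v_1 = u/||u|| ≈ (0.9571, 0.2898) (||v_1|| = 1).

λ_1 = 13.3028,  λ_2 = 9.6972;  v_1 ≈ (0.9571, 0.2898)


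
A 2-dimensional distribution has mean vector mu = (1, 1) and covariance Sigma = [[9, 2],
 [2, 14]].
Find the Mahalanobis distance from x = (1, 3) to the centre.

Step 1 — centre the observation: (x - mu) = (0, 2).

Step 2 — invert Sigma. det(Sigma) = 9·14 - (2)² = 122.
  Sigma^{-1} = (1/det) · [[d, -b], [-b, a]] = [[0.1148, -0.0164],
 [-0.0164, 0.0738]].

Step 3 — form the quadratic (x - mu)^T · Sigma^{-1} · (x - mu):
  Sigma^{-1} · (x - mu) = (-0.0328, 0.1475).
  (x - mu)^T · [Sigma^{-1} · (x - mu)] = (0)·(-0.0328) + (2)·(0.1475) = 0.2951.

Step 4 — take square root: d = √(0.2951) ≈ 0.5432.

d(x, mu) = √(0.2951) ≈ 0.5432


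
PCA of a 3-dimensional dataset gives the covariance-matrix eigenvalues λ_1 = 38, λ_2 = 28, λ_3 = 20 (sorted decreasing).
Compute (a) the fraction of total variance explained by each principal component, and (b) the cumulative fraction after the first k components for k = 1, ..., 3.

Step 1 — total variance = trace(Sigma) = Σ λ_i = 38 + 28 + 20 = 86.

Step 2 — fraction explained by component i = λ_i / Σ λ:
  PC1: 38/86 = 0.4419
  PC2: 28/86 = 0.3256
  PC3: 20/86 = 0.2326

Step 3 — cumulative fraction after k components = (λ_1 + ... + λ_k) / Σ λ:
  k = 1: 38/86 = 0.4419
  k = 2: (38 + 28)/86 = 66/86 = 0.7674
  k = 3: (38 + 28 + 20)/86 = 86/86 = 1

Summary (fraction, with percent):

explained: PC1 0.4419 (44.19%), PC2 0.3256 (32.56%), PC3 0.2326 (23.26%);  cumulative: 0.4419, 0.7674, 1


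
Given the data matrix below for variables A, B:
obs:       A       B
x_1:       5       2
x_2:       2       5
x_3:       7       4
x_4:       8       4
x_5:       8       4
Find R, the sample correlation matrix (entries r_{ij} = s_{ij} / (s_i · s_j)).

Step 1 — column means:
  mean(A) = (5 + 2 + 7 + 8 + 8) / 5 = 30/5 = 6
  mean(B) = (2 + 5 + 4 + 4 + 4) / 5 = 19/5 = 3.8

Step 2 — sample variances and covariances s[i,j] = (1/(n-1)) · Σ_k (x_{k,i} - mean_i) · (x_{k,j} - mean_j), with n-1 = 4:
  s[A,A] = ((-1)·(-1) + (-4)·(-4) + (1)·(1) + (2)·(2) + (2)·(2)) / 4 = 26/4 = 6.5
  s[A,B] = ((-1)·(-1.8) + (-4)·(1.2) + (1)·(0.2) + (2)·(0.2) + (2)·(0.2)) / 4 = -2/4 = -0.5
  s[B,B] = ((-1.8)·(-1.8) + (1.2)·(1.2) + (0.2)·(0.2) + (0.2)·(0.2) + (0.2)·(0.2)) / 4 = 4.8/4 = 1.2
  Sample standard deviations s_i = √(s[i,i]):
  s(A) = √(6.5) = 2.5495
  s(B) = √(1.2) = 1.0954

Step 3 — r_{ij} = s_{ij} / (s_i · s_j):
  r[A,A] = 1 (diagonal).
  r[A,B] = -0.5 / (2.5495 · 1.0954) = -0.5 / 2.7928 = -0.179
  r[B,B] = 1 (diagonal).

R is symmetric with unit diagonal. Assembling:

R = [[1, -0.179],
 [-0.179, 1]]


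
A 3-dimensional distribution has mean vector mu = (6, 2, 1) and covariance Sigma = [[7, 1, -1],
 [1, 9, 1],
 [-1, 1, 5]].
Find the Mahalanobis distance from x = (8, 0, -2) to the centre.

Step 1 — centre the observation: (x - mu) = (2, -2, -3).

Step 2 — invert Sigma (cofactor / det for 3×3, or solve directly):
  Sigma^{-1} = [[0.1507, -0.0205, 0.0342],
 [-0.0205, 0.1164, -0.0274],
 [0.0342, -0.0274, 0.2123]].

Step 3 — form the quadratic (x - mu)^T · Sigma^{-1} · (x - mu):
  Sigma^{-1} · (x - mu) = (0.2397, -0.1918, -0.5137).
  (x - mu)^T · [Sigma^{-1} · (x - mu)] = (2)·(0.2397) + (-2)·(-0.1918) + (-3)·(-0.5137) = 2.4041.

Step 4 — take square root: d = √(2.4041) ≈ 1.5505.

d(x, mu) = √(2.4041) ≈ 1.5505


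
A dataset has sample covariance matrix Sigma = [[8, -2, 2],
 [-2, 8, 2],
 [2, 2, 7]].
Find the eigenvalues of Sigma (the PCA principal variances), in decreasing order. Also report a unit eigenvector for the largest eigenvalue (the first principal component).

Step 1 — characteristic polynomial p(λ) = det(λI - Sigma) = λ³ - tr·λ² + c_1·λ - det, where tr = trace, c_1 = sum of the principal 2×2 minors, det = det(Sigma):
  tr = 8 + 8 + 7 = 23,
  c_1 = (8·8 - (-2)²) + (8·7 - (2)²) + (8·7 - (2)²) = 60 + 52 + 52 = 164,
  det = 8·(8·7 - (2)²) - (-2)·((-2)·7 - (2)·(2)) + (2)·((-2)·(2) - 8·(2)) = 8·(52) - (-2)·(-18) + (2)·(-20) = 340.
  So p(λ) = λ³ - 23λ² + 164λ - 340.
Step 2 — look for an integer root (rational root theorem: any rational root is an integer divisor of 340). Testing λ = 10:
  p(10) = 1000 - 2300 + 1640 - 340 = 0  ✓
  Dividing out (λ - 10): p(λ) = (λ - 10)(λ² - 13λ + 34).
Step 3 — remaining eigenvalues from the quadratic λ² - 13λ + 34 = 0:
  Δ = 13² - 4·34 = 169 - 136 = 33,  λ = (13 ± √33)/2 = (13 ± 5.7446)/2 ≈ 9.3723 or 3.6277.
  Sorted: λ_1 = 10,  λ_2 = 9.3723,  λ_3 = 3.6277  (check: sum = 23 = tr ✓).

Step 4 — unit eigenvector for λ_1 = 10: v spans the null space of (Sigma - λ_1 I), whose rows are
  r_1 = (-2, -2, 2),  r_2 = (-2, -2, 2),  r_3 = (2, 2, -3).
  v is orthogonal to every row, so take v ∝ r_1 × r_3 = ((-2)·(-3) - (2)·(2), (2)·(2) - (-2)·(-3), (-2)·(2) - (-2)·(2)) = (2, -2, 0).
  Rescale (divide by 2): u = (1, -1, 0).
  ||u|| = √((1)² + (-1)² + (0)²) = √(2) ≈ 1.4142,  v_1 = u/||u|| ≈ (0.7071, -0.7071, 0) (||v_1|| = 1).

λ_1 = 10,  λ_2 = 9.3723,  λ_3 = 3.6277;  v_1 ≈ (0.7071, -0.7071, 0)


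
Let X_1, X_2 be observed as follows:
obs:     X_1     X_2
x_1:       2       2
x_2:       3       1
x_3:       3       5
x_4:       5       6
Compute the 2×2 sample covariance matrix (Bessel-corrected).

Step 1 — column means:
  mean(X_1) = (2 + 3 + 3 + 5) / 4 = 13/4 = 3.25
  mean(X_2) = (2 + 1 + 5 + 6) / 4 = 14/4 = 3.5

Step 2 — sample covariance S[i,j] = (1/(n-1)) · Σ_k (x_{k,i} - mean_i) · (x_{k,j} - mean_j), with n-1 = 3.
  S[X_1,X_1] = ((-1.25)·(-1.25) + (-0.25)·(-0.25) + (-0.25)·(-0.25) + (1.75)·(1.75)) / 3 = 4.75/3 = 1.5833
  S[X_1,X_2] = ((-1.25)·(-1.5) + (-0.25)·(-2.5) + (-0.25)·(1.5) + (1.75)·(2.5)) / 3 = 6.5/3 = 2.1667
  S[X_2,X_2] = ((-1.5)·(-1.5) + (-2.5)·(-2.5) + (1.5)·(1.5) + (2.5)·(2.5)) / 3 = 17/3 = 5.6667

S is symmetric (S[j,i] = S[i,j]). Assembling:

S = [[1.5833, 2.1667],
 [2.1667, 5.6667]]


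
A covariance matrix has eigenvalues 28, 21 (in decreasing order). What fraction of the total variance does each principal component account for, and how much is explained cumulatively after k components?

Step 1 — total variance = trace(Sigma) = Σ λ_i = 28 + 21 = 49.

Step 2 — fraction explained by component i = λ_i / Σ λ:
  PC1: 28/49 = 0.5714
  PC2: 21/49 = 0.4286

Step 3 — cumulative fraction after k components = (λ_1 + ... + λ_k) / Σ λ:
  k = 1: 28/49 = 0.5714
  k = 2: (28 + 21)/49 = 49/49 = 1

Summary (fraction, with percent):

explained: PC1 0.5714 (57.14%), PC2 0.4286 (42.86%);  cumulative: 0.5714, 1


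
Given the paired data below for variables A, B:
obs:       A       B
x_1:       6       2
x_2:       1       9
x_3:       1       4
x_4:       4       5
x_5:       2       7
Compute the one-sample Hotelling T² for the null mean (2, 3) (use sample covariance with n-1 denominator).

Step 1 — sample mean vector:
  mean(A) = (6 + 1 + 1 + 4 + 2) / 5 = 14/5 = 2.8
  mean(B) = (2 + 9 + 4 + 5 + 7) / 5 = 27/5 = 5.4
  x̄ = (2.8, 5.4),  deviation x̄ - mu_0 = (2.8, 5.4) - (2, 3) = (0.8, 2.4).

Step 2 — sample covariance matrix, S[i,j] = (1/(n-1)) · Σ_k (x_{k,i} - mean_i) · (x_{k,j} - mean_j), divisor n-1 = 4:
  S[A,A] = ((3.2)·(3.2) + (-1.8)·(-1.8) + (-1.8)·(-1.8) + (1.2)·(1.2) + (-0.8)·(-0.8)) / 4 = 18.8/4 = 4.7
  S[A,B] = ((3.2)·(-3.4) + (-1.8)·(3.6) + (-1.8)·(-1.4) + (1.2)·(-0.4) + (-0.8)·(1.6)) / 4 = -16.6/4 = -4.15
  S[B,B] = ((-3.4)·(-3.4) + (3.6)·(3.6) + (-1.4)·(-1.4) + (-0.4)·(-0.4) + (1.6)·(1.6)) / 4 = 29.2/4 = 7.3
  S = [[4.7, -4.15],
 [-4.15, 7.3]].

Step 3 — invert S. det(S) = 4.7·7.3 - (-4.15)² = 17.0875.
  S^{-1} = (1/det) · [[d, -b], [-b, a]] = [[0.4272, 0.2429],
 [0.2429, 0.2751]].

Step 4 — quadratic form (x̄ - mu_0)^T · S^{-1} · (x̄ - mu_0):
  S^{-1} · (x̄ - mu_0) = (0.9247, 0.8544),
  (x̄ - mu_0)^T · [...] = (0.8)·(0.9247) + (2.4)·(0.8544) = 2.7903.

Step 5 — scale by n: T² = 5 · 2.7903 = 13.9517.

T² ≈ 13.9517


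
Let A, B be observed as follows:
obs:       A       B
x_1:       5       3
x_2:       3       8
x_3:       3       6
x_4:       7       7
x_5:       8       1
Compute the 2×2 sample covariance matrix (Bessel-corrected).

Step 1 — column means:
  mean(A) = (5 + 3 + 3 + 7 + 8) / 5 = 26/5 = 5.2
  mean(B) = (3 + 8 + 6 + 7 + 1) / 5 = 25/5 = 5

Step 2 — sample covariance S[i,j] = (1/(n-1)) · Σ_k (x_{k,i} - mean_i) · (x_{k,j} - mean_j), with n-1 = 4.
  S[A,A] = ((-0.2)·(-0.2) + (-2.2)·(-2.2) + (-2.2)·(-2.2) + (1.8)·(1.8) + (2.8)·(2.8)) / 4 = 20.8/4 = 5.2
  S[A,B] = ((-0.2)·(-2) + (-2.2)·(3) + (-2.2)·(1) + (1.8)·(2) + (2.8)·(-4)) / 4 = -16/4 = -4
  S[B,B] = ((-2)·(-2) + (3)·(3) + (1)·(1) + (2)·(2) + (-4)·(-4)) / 4 = 34/4 = 8.5

S is symmetric (S[j,i] = S[i,j]). Assembling:

S = [[5.2, -4],
 [-4, 8.5]]


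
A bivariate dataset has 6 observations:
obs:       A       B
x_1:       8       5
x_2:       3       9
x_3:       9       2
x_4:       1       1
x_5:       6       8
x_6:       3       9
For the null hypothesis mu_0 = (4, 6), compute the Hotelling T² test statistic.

Step 1 — sample mean vector:
  mean(A) = (8 + 3 + 9 + 1 + 6 + 3) / 6 = 30/6 = 5
  mean(B) = (5 + 9 + 2 + 1 + 8 + 9) / 6 = 34/6 = 5.6667
  x̄ = (5, 5.6667),  deviation x̄ - mu_0 = (5, 5.6667) - (4, 6) = (1, -0.3333).

Step 2 — sample covariance matrix, S[i,j] = (1/(n-1)) · Σ_k (x_{k,i} - mean_i) · (x_{k,j} - mean_j), divisor n-1 = 5:
  S[A,A] = ((3)·(3) + (-2)·(-2) + (4)·(4) + (-4)·(-4) + (1)·(1) + (-2)·(-2)) / 5 = 50/5 = 10
  S[A,B] = ((3)·(-0.6667) + (-2)·(3.3333) + (4)·(-3.6667) + (-4)·(-4.6667) + (1)·(2.3333) + (-2)·(3.3333)) / 5 = -9/5 = -1.8
  S[B,B] = ((-0.6667)·(-0.6667) + (3.3333)·(3.3333) + (-3.6667)·(-3.6667) + (-4.6667)·(-4.6667) + (2.3333)·(2.3333) + (3.3333)·(3.3333)) / 5 = 63.3333/5 = 12.6667
  S = [[10, -1.8],
 [-1.8, 12.6667]].

Step 3 — invert S. det(S) = 10·12.6667 - (-1.8)² = 123.4267.
  S^{-1} = (1/det) · [[d, -b], [-b, a]] = [[0.1026, 0.0146],
 [0.0146, 0.081]].

Step 4 — quadratic form (x̄ - mu_0)^T · S^{-1} · (x̄ - mu_0):
  S^{-1} · (x̄ - mu_0) = (0.0978, -0.0124),
  (x̄ - mu_0)^T · [...] = (1)·(0.0978) + (-0.3333)·(-0.0124) = 0.1019.

Step 5 — scale by n: T² = 6 · 0.1019 = 0.6114.

T² ≈ 0.6114


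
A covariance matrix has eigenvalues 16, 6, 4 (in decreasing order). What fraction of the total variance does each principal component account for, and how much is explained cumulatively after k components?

Step 1 — total variance = trace(Sigma) = Σ λ_i = 16 + 6 + 4 = 26.

Step 2 — fraction explained by component i = λ_i / Σ λ:
  PC1: 16/26 = 0.6154
  PC2: 6/26 = 0.2308
  PC3: 4/26 = 0.1538

Step 3 — cumulative fraction after k components = (λ_1 + ... + λ_k) / Σ λ:
  k = 1: 16/26 = 0.6154
  k = 2: (16 + 6)/26 = 22/26 = 0.8462
  k = 3: (16 + 6 + 4)/26 = 26/26 = 1

Summary (fraction, with percent):

explained: PC1 0.6154 (61.54%), PC2 0.2308 (23.08%), PC3 0.1538 (15.38%);  cumulative: 0.6154, 0.8462, 1


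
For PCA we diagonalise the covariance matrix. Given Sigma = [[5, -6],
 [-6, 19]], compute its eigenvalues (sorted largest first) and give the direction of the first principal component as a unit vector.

Step 1 — characteristic polynomial of 2×2 Sigma:
  det(Sigma - λI) = λ² - trace · λ + det = 0.
  trace = 5 + 19 = 24, det = 5·19 - (-6)² = 59.
Step 2 — discriminant:
  Δ = trace² - 4·det = 576 - 236 = 340.
Step 3 — eigenvalues:
  λ = (trace ± √Δ)/2 = (24 ± 18.4391)/2,
  λ_1 = 21.2195,  λ_2 = 2.7805.

Step 4 — unit eigenvector for λ_1: solve (Sigma - λ_1 I)v = 0. First row:
  (5 - 21.2195)·v_x + (-6)·v_y = 0, i.e. (-16.2195)·v_x + (-6)·v_y = 0,
  so v ∝ (b, λ_1 - a) = (-6, 16.2195); multiply by -1 so the first entry is positive: u = (6, -16.2195).
  ||u|| = √((6)² + (-16.2195)²) = √(299.0736) ≈ 17.2937,
  v_1 = u/||u|| ≈ (0.3469, -0.9379) (||v_1|| = 1).

λ_1 = 21.2195,  λ_2 = 2.7805;  v_1 ≈ (0.3469, -0.9379)


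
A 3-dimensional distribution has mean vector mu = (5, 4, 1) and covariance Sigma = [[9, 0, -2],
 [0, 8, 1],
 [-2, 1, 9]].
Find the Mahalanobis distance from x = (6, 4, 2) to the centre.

Step 1 — centre the observation: (x - mu) = (1, 0, 1).

Step 2 — invert Sigma (cofactor / det for 3×3, or solve directly):
  Sigma^{-1} = [[0.117, -0.0033, 0.0264],
 [-0.0033, 0.1269, -0.0148],
 [0.0264, -0.0148, 0.1186]].

Step 3 — form the quadratic (x - mu)^T · Sigma^{-1} · (x - mu):
  Sigma^{-1} · (x - mu) = (0.1433, -0.0181, 0.145).
  (x - mu)^T · [Sigma^{-1} · (x - mu)] = (1)·(0.1433) + (0)·(-0.0181) + (1)·(0.145) = 0.2883.

Step 4 — take square root: d = √(0.2883) ≈ 0.5369.

d(x, mu) = √(0.2883) ≈ 0.5369


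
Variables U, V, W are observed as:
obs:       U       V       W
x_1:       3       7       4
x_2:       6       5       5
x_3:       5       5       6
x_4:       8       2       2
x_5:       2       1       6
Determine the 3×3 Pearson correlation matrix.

Step 1 — column means:
  mean(U) = (3 + 6 + 5 + 8 + 2) / 5 = 24/5 = 4.8
  mean(V) = (7 + 5 + 5 + 2 + 1) / 5 = 20/5 = 4
  mean(W) = (4 + 5 + 6 + 2 + 6) / 5 = 23/5 = 4.6

Step 2 — sample variances and covariances s[i,j] = (1/(n-1)) · Σ_k (x_{k,i} - mean_i) · (x_{k,j} - mean_j), with n-1 = 4:
  s[U,U] = ((-1.8)·(-1.8) + (1.2)·(1.2) + (0.2)·(0.2) + (3.2)·(3.2) + (-2.8)·(-2.8)) / 4 = 22.8/4 = 5.7
  s[U,V] = ((-1.8)·(3) + (1.2)·(1) + (0.2)·(1) + (3.2)·(-2) + (-2.8)·(-3)) / 4 = -2/4 = -0.5
  s[U,W] = ((-1.8)·(-0.6) + (1.2)·(0.4) + (0.2)·(1.4) + (3.2)·(-2.6) + (-2.8)·(1.4)) / 4 = -10.4/4 = -2.6
  s[V,V] = ((3)·(3) + (1)·(1) + (1)·(1) + (-2)·(-2) + (-3)·(-3)) / 4 = 24/4 = 6
  s[V,W] = ((3)·(-0.6) + (1)·(0.4) + (1)·(1.4) + (-2)·(-2.6) + (-3)·(1.4)) / 4 = 1/4 = 0.25
  s[W,W] = ((-0.6)·(-0.6) + (0.4)·(0.4) + (1.4)·(1.4) + (-2.6)·(-2.6) + (1.4)·(1.4)) / 4 = 11.2/4 = 2.8
  Sample standard deviations s_i = √(s[i,i]):
  s(U) = √(5.7) = 2.3875
  s(V) = √(6) = 2.4495
  s(W) = √(2.8) = 1.6733

Step 3 — r_{ij} = s_{ij} / (s_i · s_j):
  r[U,U] = 1 (diagonal).
  r[U,V] = -0.5 / (2.3875 · 2.4495) = -0.5 / 5.8481 = -0.0855
  r[U,W] = -2.6 / (2.3875 · 1.6733) = -2.6 / 3.995 = -0.6508
  r[V,V] = 1 (diagonal).
  r[V,W] = 0.25 / (2.4495 · 1.6733) = 0.25 / 4.0988 = 0.061
  r[W,W] = 1 (diagonal).

R is symmetric with unit diagonal. Assembling:

R = [[1, -0.0855, -0.6508],
 [-0.0855, 1, 0.061],
 [-0.6508, 0.061, 1]]


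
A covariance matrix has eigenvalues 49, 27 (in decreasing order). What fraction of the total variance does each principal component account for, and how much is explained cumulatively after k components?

Step 1 — total variance = trace(Sigma) = Σ λ_i = 49 + 27 = 76.

Step 2 — fraction explained by component i = λ_i / Σ λ:
  PC1: 49/76 = 0.6447
  PC2: 27/76 = 0.3553

Step 3 — cumulative fraction after k components = (λ_1 + ... + λ_k) / Σ λ:
  k = 1: 49/76 = 0.6447
  k = 2: (49 + 27)/76 = 76/76 = 1

Summary (fraction, with percent):

explained: PC1 0.6447 (64.47%), PC2 0.3553 (35.53%);  cumulative: 0.6447, 1


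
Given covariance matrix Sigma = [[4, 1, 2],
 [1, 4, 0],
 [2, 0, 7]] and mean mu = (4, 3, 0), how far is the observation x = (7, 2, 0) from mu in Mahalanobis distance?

Step 1 — centre the observation: (x - mu) = (3, -1, 0).

Step 2 — invert Sigma (cofactor / det for 3×3, or solve directly):
  Sigma^{-1} = [[0.3146, -0.0787, -0.0899],
 [-0.0787, 0.2697, 0.0225],
 [-0.0899, 0.0225, 0.1685]].

Step 3 — form the quadratic (x - mu)^T · Sigma^{-1} · (x - mu):
  Sigma^{-1} · (x - mu) = (1.0225, -0.5056, -0.2921).
  (x - mu)^T · [Sigma^{-1} · (x - mu)] = (3)·(1.0225) + (-1)·(-0.5056) + (0)·(-0.2921) = 3.573.

Step 4 — take square root: d = √(3.573) ≈ 1.8902.

d(x, mu) = √(3.573) ≈ 1.8902


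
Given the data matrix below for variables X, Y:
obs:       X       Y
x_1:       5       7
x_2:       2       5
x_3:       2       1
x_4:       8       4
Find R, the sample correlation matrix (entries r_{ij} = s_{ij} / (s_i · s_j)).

Step 1 — column means:
  mean(X) = (5 + 2 + 2 + 8) / 4 = 17/4 = 4.25
  mean(Y) = (7 + 5 + 1 + 4) / 4 = 17/4 = 4.25

Step 2 — sample variances and covariances s[i,j] = (1/(n-1)) · Σ_k (x_{k,i} - mean_i) · (x_{k,j} - mean_j), with n-1 = 3:
  s[X,X] = ((0.75)·(0.75) + (-2.25)·(-2.25) + (-2.25)·(-2.25) + (3.75)·(3.75)) / 3 = 24.75/3 = 8.25
  s[X,Y] = ((0.75)·(2.75) + (-2.25)·(0.75) + (-2.25)·(-3.25) + (3.75)·(-0.25)) / 3 = 6.75/3 = 2.25
  s[Y,Y] = ((2.75)·(2.75) + (0.75)·(0.75) + (-3.25)·(-3.25) + (-0.25)·(-0.25)) / 3 = 18.75/3 = 6.25
  Sample standard deviations s_i = √(s[i,i]):
  s(X) = √(8.25) = 2.8723
  s(Y) = √(6.25) = 2.5

Step 3 — r_{ij} = s_{ij} / (s_i · s_j):
  r[X,X] = 1 (diagonal).
  r[X,Y] = 2.25 / (2.8723 · 2.5) = 2.25 / 7.1807 = 0.3133
  r[Y,Y] = 1 (diagonal).

R is symmetric with unit diagonal. Assembling:

R = [[1, 0.3133],
 [0.3133, 1]]


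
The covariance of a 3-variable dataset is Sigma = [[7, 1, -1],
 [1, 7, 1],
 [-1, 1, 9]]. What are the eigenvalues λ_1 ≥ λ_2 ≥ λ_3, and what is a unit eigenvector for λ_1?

Step 1 — characteristic polynomial p(λ) = det(λI - Sigma) = λ³ - tr·λ² + c_1·λ - det, where tr = trace, c_1 = sum of the principal 2×2 minors, det = det(Sigma):
  tr = 7 + 7 + 9 = 23,
  c_1 = (7·7 - (1)²) + (7·9 - (-1)²) + (7·9 - (1)²) = 48 + 62 + 62 = 172,
  det = 7·(7·9 - (1)²) - (1)·((1)·9 - (1)·(-1)) + (-1)·((1)·(1) - 7·(-1)) = 7·(62) - (1)·(10) + (-1)·(8) = 416.
  So p(λ) = λ³ - 23λ² + 172λ - 416.
Step 2 — look for an integer root (rational root theorem: any rational root is an integer divisor of 416). Testing λ = 8:
  p(8) = 512 - 1472 + 1376 - 416 = 0  ✓
  Dividing out (λ - 8): p(λ) = (λ - 8)(λ² - 15λ + 52).
Step 3 — remaining eigenvalues from the quadratic λ² - 15λ + 52 = 0:
  Δ = 15² - 4·52 = 225 - 208 = 17,  λ = (15 ± √17)/2 = (15 ± 4.1231)/2 ≈ 9.5616 or 5.4384.
  Sorted: λ_1 = 9.5616,  λ_2 = 8,  λ_3 = 5.4384  (check: sum = 23 = tr ✓).

Step 4 — unit eigenvector for λ_1 ≈ 9.5616: v spans the null space of (Sigma - λ_1 I), whose rows are
  r_1 = (-2.5616, 1, -1),  r_2 = (1, -2.5616, 1),  r_3 = (-1, 1, -0.5616).
  v is orthogonal to every row, so take v ∝ r_1 × r_2 = ((1)·(1) - (-1)·(-2.5616), (-1)·(1) - (-2.5616)·(1), (-2.5616)·(-2.5616) - (1)·(1)) ≈ (-1.5616, 1.5616, 5.5616).
  Rescale (multiply by -1 so the first nonzero entry is positive): u = (1.5616, -1.5616, -5.5616).
  ||u|| = √((1.5616)² + (-1.5616)² + (-5.5616)²) = √(35.8078) ≈ 5.984,  v_1 = u/||u|| ≈ (0.261, -0.261, -0.9294) (||v_1|| = 1).

λ_1 = 9.5616,  λ_2 = 8,  λ_3 = 5.4384;  v_1 ≈ (0.261, -0.261, -0.9294)


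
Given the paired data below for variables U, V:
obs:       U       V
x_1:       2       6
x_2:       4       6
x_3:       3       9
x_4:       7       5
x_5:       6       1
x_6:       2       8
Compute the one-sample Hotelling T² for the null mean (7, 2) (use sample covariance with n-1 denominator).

Step 1 — sample mean vector:
  mean(U) = (2 + 4 + 3 + 7 + 6 + 2) / 6 = 24/6 = 4
  mean(V) = (6 + 6 + 9 + 5 + 1 + 8) / 6 = 35/6 = 5.8333
  x̄ = (4, 5.8333),  deviation x̄ - mu_0 = (4, 5.8333) - (7, 2) = (-3, 3.8333).

Step 2 — sample covariance matrix, S[i,j] = (1/(n-1)) · Σ_k (x_{k,i} - mean_i) · (x_{k,j} - mean_j), divisor n-1 = 5:
  S[U,U] = ((-2)·(-2) + (0)·(0) + (-1)·(-1) + (3)·(3) + (2)·(2) + (-2)·(-2)) / 5 = 22/5 = 4.4
  S[U,V] = ((-2)·(0.1667) + (0)·(0.1667) + (-1)·(3.1667) + (3)·(-0.8333) + (2)·(-4.8333) + (-2)·(2.1667)) / 5 = -20/5 = -4
  S[V,V] = ((0.1667)·(0.1667) + (0.1667)·(0.1667) + (3.1667)·(3.1667) + (-0.8333)·(-0.8333) + (-4.8333)·(-4.8333) + (2.1667)·(2.1667)) / 5 = 38.8333/5 = 7.7667
  S = [[4.4, -4],
 [-4, 7.7667]].

Step 3 — invert S. det(S) = 4.4·7.7667 - (-4)² = 18.1733.
  S^{-1} = (1/det) · [[d, -b], [-b, a]] = [[0.4274, 0.2201],
 [0.2201, 0.2421]].

Step 4 — quadratic form (x̄ - mu_0)^T · S^{-1} · (x̄ - mu_0):
  S^{-1} · (x̄ - mu_0) = (-0.4384, 0.2678),
  (x̄ - mu_0)^T · [...] = (-3)·(-0.4384) + (3.8333)·(0.2678) = 2.3416.

Step 5 — scale by n: T² = 6 · 2.3416 = 14.0499.

T² ≈ 14.0499
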